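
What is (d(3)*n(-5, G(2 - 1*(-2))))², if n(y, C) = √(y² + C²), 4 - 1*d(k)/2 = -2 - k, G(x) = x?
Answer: 13284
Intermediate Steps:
d(k) = 12 + 2*k (d(k) = 8 - 2*(-2 - k) = 8 + (4 + 2*k) = 12 + 2*k)
n(y, C) = √(C² + y²)
(d(3)*n(-5, G(2 - 1*(-2))))² = ((12 + 2*3)*√((2 - 1*(-2))² + (-5)²))² = ((12 + 6)*√((2 + 2)² + 25))² = (18*√(4² + 25))² = (18*√(16 + 25))² = (18*√41)² = 13284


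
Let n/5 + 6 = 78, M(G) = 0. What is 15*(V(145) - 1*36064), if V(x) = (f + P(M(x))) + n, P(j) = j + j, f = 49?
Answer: -534825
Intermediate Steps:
n = 360 (n = -30 + 5*78 = -30 + 390 = 360)
P(j) = 2*j
V(x) = 409 (V(x) = (49 + 2*0) + 360 = (49 + 0) + 360 = 49 + 360 = 409)
15*(V(145) - 1*36064) = 15*(409 - 1*36064) = 15*(409 - 36064) = 15*(-35655) = -534825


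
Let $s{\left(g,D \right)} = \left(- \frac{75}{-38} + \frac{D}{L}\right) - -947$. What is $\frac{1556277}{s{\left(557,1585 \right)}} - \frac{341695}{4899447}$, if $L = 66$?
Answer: $\frac{682943108828719}{426996604944} \approx 1599.4$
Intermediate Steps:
$s{\left(g,D \right)} = \frac{36061}{38} + \frac{D}{66}$ ($s{\left(g,D \right)} = \left(- \frac{75}{-38} + \frac{D}{66}\right) - -947 = \left(\left(-75\right) \left(- \frac{1}{38}\right) + D \frac{1}{66}\right) + 947 = \left(\frac{75}{38} + \frac{D}{66}\right) + 947 = \frac{36061}{38} + \frac{D}{66}$)
$\frac{1556277}{s{\left(557,1585 \right)}} - \frac{341695}{4899447} = \frac{1556277}{\frac{36061}{38} + \frac{1}{66} \cdot 1585} - \frac{341695}{4899447} = \frac{1556277}{\frac{36061}{38} + \frac{1585}{66}} - \frac{341695}{4899447} = \frac{1556277}{\frac{610064}{627}} - \frac{341695}{4899447} = 1556277 \cdot \frac{627}{610064} - \frac{341695}{4899447} = \frac{975785679}{610064} - \frac{341695}{4899447} = \frac{682943108828719}{426996604944}$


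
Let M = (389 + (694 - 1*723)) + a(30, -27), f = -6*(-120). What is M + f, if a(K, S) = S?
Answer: 1053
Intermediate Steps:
f = 720
M = 333 (M = (389 + (694 - 1*723)) - 27 = (389 + (694 - 723)) - 27 = (389 - 29) - 27 = 360 - 27 = 333)
M + f = 333 + 720 = 1053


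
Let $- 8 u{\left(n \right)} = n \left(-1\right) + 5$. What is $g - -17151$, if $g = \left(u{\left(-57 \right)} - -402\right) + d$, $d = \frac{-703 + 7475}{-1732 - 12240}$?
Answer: $\frac{245135461}{13972} \approx 17545.0$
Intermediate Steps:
$u{\left(n \right)} = - \frac{5}{8} + \frac{n}{8}$ ($u{\left(n \right)} = - \frac{n \left(-1\right) + 5}{8} = - \frac{- n + 5}{8} = - \frac{5 - n}{8} = - \frac{5}{8} + \frac{n}{8}$)
$d = - \frac{1693}{3493}$ ($d = \frac{6772}{-13972} = 6772 \left(- \frac{1}{13972}\right) = - \frac{1693}{3493} \approx -0.48468$)
$g = \frac{5501689}{13972}$ ($g = \left(\left(- \frac{5}{8} + \frac{1}{8} \left(-57\right)\right) - -402\right) - \frac{1693}{3493} = \left(\left(- \frac{5}{8} - \frac{57}{8}\right) + 402\right) - \frac{1693}{3493} = \left(- \frac{31}{4} + 402\right) - \frac{1693}{3493} = \frac{1577}{4} - \frac{1693}{3493} = \frac{5501689}{13972} \approx 393.77$)
$g - -17151 = \frac{5501689}{13972} - -17151 = \frac{5501689}{13972} + 17151 = \frac{245135461}{13972}$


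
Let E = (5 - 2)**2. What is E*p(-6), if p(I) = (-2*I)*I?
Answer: -648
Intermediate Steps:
p(I) = -2*I**2
E = 9 (E = 3**2 = 9)
E*p(-6) = 9*(-2*(-6)**2) = 9*(-2*36) = 9*(-72) = -648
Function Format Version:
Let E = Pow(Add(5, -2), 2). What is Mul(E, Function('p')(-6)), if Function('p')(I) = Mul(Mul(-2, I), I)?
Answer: -648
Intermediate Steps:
Function('p')(I) = Mul(-2, Pow(I, 2))
E = 9 (E = Pow(3, 2) = 9)
Mul(E, Function('p')(-6)) = Mul(9, Mul(-2, Pow(-6, 2))) = Mul(9, Mul(-2, 36)) = Mul(9, -72) = -648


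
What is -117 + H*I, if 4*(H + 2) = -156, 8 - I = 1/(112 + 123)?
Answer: -104534/235 ≈ -444.83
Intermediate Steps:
I = 1879/235 (I = 8 - 1/(112 + 123) = 8 - 1/235 = 1879/235 ≈ 7.9957)
H = -41 (H = -2 + (¼)*(-156) = -2 - 39 = -41)
-117 + H*I = -117 - 41*1879/235 = -117 - 77039/235 = -104534/235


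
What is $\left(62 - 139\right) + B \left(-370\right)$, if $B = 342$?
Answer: $-126617$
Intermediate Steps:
$\left(62 - 139\right) + B \left(-370\right) = \left(62 - 139\right) + 342 \left(-370\right) = \left(62 - 139\right) - 126540 = -77 - 126540 = -126617$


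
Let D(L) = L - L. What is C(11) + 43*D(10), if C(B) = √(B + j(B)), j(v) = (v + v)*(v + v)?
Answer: 3*√55 ≈ 22.249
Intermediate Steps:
D(L) = 0
j(v) = 4*v² (j(v) = (2*v)*(2*v) = 4*v²)
C(B) = √(B + 4*B²)
C(11) + 43*D(10) = √(11*(1 + 4*11)) + 43*0 = √(11*(1 + 44)) + 0 = √(11*45) + 0 = √495 + 0 = 3*√55 + 0 = 3*√55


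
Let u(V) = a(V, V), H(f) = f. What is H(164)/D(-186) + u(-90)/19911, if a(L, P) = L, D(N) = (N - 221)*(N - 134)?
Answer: -704683/216100720 ≈ -0.0032609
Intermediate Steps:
D(N) = (-221 + N)*(-134 + N)
u(V) = V
H(164)/D(-186) + u(-90)/19911 = 164/(29614 + (-186)² - 355*(-186)) - 90/19911 = 164/(29614 + 34596 + 66030) - 90*1/19911 = 164/130240 - 30/6637 = 164*(1/130240) - 30/6637 = 41/32560 - 30/6637 = -704683/216100720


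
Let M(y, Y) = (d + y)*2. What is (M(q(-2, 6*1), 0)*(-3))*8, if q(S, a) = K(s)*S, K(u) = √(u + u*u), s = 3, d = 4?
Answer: -192 + 192*√3 ≈ 140.55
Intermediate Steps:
K(u) = √(u + u²)
q(S, a) = 2*S*√3 (q(S, a) = √(3*(1 + 3))*S = √(3*4)*S = √12*S = (2*√3)*S = 2*S*√3)
M(y, Y) = 8 + 2*y (M(y, Y) = (4 + y)*2 = 8 + 2*y)
(M(q(-2, 6*1), 0)*(-3))*8 = ((8 + 2*(2*(-2)*√3))*(-3))*8 = ((8 + 2*(-4*√3))*(-3))*8 = ((8 - 8*√3)*(-3))*8 = (-24 + 24*√3)*8 = -192 + 192*√3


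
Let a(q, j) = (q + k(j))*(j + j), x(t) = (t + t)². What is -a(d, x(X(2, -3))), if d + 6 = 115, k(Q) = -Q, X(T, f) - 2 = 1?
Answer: -5256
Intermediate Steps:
X(T, f) = 3 (X(T, f) = 2 + 1 = 3)
d = 109 (d = -6 + 115 = 109)
x(t) = 4*t² (x(t) = (2*t)² = 4*t²)
a(q, j) = 2*j*(q - j) (a(q, j) = (q - j)*(j + j) = (q - j)*(2*j) = 2*j*(q - j))
-a(d, x(X(2, -3))) = -2*4*3²*(109 - 4*3²) = -2*4*9*(109 - 4*9) = -2*36*(109 - 1*36) = -2*36*(109 - 36) = -2*36*73 = -1*5256 = -5256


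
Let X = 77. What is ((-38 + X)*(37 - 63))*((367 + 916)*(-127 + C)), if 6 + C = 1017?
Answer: -1150050408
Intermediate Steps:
C = 1011 (C = -6 + 1017 = 1011)
((-38 + X)*(37 - 63))*((367 + 916)*(-127 + C)) = ((-38 + 77)*(37 - 63))*((367 + 916)*(-127 + 1011)) = (39*(-26))*(1283*884) = -1014*1134172 = -1150050408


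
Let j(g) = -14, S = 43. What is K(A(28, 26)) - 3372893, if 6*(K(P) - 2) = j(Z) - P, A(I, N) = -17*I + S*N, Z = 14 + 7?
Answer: -10119001/3 ≈ -3.3730e+6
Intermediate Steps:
Z = 21
A(I, N) = -17*I + 43*N
K(P) = -⅓ - P/6 (K(P) = 2 + (-14 - P)/6 = 2 + (-7/3 - P/6) = -⅓ - P/6)
K(A(28, 26)) - 3372893 = (-⅓ - (-17*28 + 43*26)/6) - 3372893 = (-⅓ - (-476 + 1118)/6) - 3372893 = (-⅓ - ⅙*642) - 3372893 = (-⅓ - 107) - 3372893 = -322/3 - 3372893 = -10119001/3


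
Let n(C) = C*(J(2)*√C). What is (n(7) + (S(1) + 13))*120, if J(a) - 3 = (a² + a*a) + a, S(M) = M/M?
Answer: 1680 + 10920*√7 ≈ 30572.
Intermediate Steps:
S(M) = 1
J(a) = 3 + a + 2*a² (J(a) = 3 + ((a² + a*a) + a) = 3 + ((a² + a²) + a) = 3 + (2*a² + a) = 3 + (a + 2*a²) = 3 + a + 2*a²)
n(C) = 13*C^(3/2) (n(C) = C*((3 + 2 + 2*2²)*√C) = C*((3 + 2 + 2*4)*√C) = C*((3 + 2 + 8)*√C) = C*(13*√C) = 13*C^(3/2))
(n(7) + (S(1) + 13))*120 = (13*7^(3/2) + (1 + 13))*120 = (13*(7*√7) + 14)*120 = (91*√7 + 14)*120 = (14 + 91*√7)*120 = 1680 + 10920*√7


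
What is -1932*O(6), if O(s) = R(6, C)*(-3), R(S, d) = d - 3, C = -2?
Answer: -28980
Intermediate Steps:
R(S, d) = -3 + d
O(s) = 15 (O(s) = (-3 - 2)*(-3) = -5*(-3) = 15)
-1932*O(6) = -1932*15 = -28980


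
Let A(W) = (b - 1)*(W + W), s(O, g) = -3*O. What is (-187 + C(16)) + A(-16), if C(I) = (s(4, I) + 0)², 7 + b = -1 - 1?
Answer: 277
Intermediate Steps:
b = -9 (b = -7 + (-1 - 1) = -7 - 2 = -9)
A(W) = -20*W (A(W) = (-9 - 1)*(W + W) = -20*W)
C(I) = 144 (C(I) = (-3*4 + 0)² = (-12 + 0)² = (-12)² = 144)
(-187 + C(16)) + A(-16) = (-187 + 144) - 20*(-16) = -43 + 320 = 277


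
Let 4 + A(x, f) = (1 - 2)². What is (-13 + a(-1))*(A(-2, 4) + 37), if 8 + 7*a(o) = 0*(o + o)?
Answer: -3366/7 ≈ -480.86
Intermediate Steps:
A(x, f) = -3 (A(x, f) = -4 + (1 - 2)² = -4 + (-1)² = -4 + 1 = -3)
a(o) = -8/7 (a(o) = -8/7 + (0*(o + o))/7 = -8/7 + (0*(2*o))/7 = -8/7 + (⅐)*0 = -8/7 + 0 = -8/7)
(-13 + a(-1))*(A(-2, 4) + 37) = (-13 - 8/7)*(-3 + 37) = -99/7*34 = -3366/7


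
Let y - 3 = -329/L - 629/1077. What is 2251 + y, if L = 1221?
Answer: 987641992/438339 ≈ 2253.1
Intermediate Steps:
y = 940903/438339 (y = 3 + (-329/1221 - 629/1077) = 3 - 374114/438339 = 940903/438339 ≈ 2.1465)
2251 + y = 2251 + 940903/438339 = 987641992/438339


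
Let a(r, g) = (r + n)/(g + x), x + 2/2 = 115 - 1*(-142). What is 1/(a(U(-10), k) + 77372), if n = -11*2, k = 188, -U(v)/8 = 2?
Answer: 222/17176565 ≈ 1.2925e-5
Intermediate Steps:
U(v) = -16 (U(v) = -8*2 = -16)
x = 256 (x = -1 + (115 - 1*(-142)) = -1 + (115 + 142) = -1 + 257 = 256)
n = -22
a(r, g) = (-22 + r)/(256 + g) (a(r, g) = (r - 22)/(g + 256) = (-22 + r)/(256 + g))
1/(a(U(-10), k) + 77372) = 1/((-22 - 16)/(256 + 188) + 77372) = 1/(-38/444 + 77372) = 1/((1/444)*(-38) + 77372) = 1/(-19/222 + 77372) = 1/(17176565/222) = 222/17176565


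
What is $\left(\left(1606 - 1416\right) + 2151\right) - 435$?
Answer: $1906$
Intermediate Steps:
$\left(\left(1606 - 1416\right) + 2151\right) - 435 = \left(190 + 2151\right) - 435 = 2341 - 435 = 1906$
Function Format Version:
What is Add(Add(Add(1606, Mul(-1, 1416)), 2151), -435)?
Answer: 1906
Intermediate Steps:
Add(Add(Add(1606, Mul(-1, 1416)), 2151), -435) = Add(Add(Add(1606, -1416), 2151), -435) = Add(Add(190, 2151), -435) = Add(2341, -435) = 1906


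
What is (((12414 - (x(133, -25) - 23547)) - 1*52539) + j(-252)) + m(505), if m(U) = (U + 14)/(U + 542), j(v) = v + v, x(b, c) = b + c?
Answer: -5999137/349 ≈ -17190.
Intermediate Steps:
j(v) = 2*v
m(U) = (14 + U)/(542 + U)
(((12414 - (x(133, -25) - 23547)) - 1*52539) + j(-252)) + m(505) = (((12414 - ((133 - 25) - 23547)) - 1*52539) + 2*(-252)) + (14 + 505)/(542 + 505) = (((12414 - (108 - 23547)) - 52539) - 504) + 519/1047 = (((12414 - 1*(-23439)) - 52539) - 504) + (1/1047)*519 = (((12414 + 23439) - 52539) - 504) + 173/349 = ((35853 - 52539) - 504) + 173/349 = (-16686 - 504) + 173/349 = -17190 + 173/349 = -5999137/349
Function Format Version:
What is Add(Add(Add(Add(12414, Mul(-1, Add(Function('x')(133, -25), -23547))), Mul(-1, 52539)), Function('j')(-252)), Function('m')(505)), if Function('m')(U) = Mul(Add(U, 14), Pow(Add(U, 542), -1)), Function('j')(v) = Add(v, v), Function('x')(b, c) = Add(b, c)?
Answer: Rational(-5999137, 349) ≈ -17190.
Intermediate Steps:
Function('j')(v) = Mul(2, v)
Function('m')(U) = Mul(Pow(Add(542, U), -1), Add(14, U)) (Function('m')(U) = Mul(Add(14, U), Pow(Add(542, U), -1)) = Mul(Pow(Add(542, U), -1), Add(14, U)))
Add(Add(Add(Add(12414, Mul(-1, Add(Function('x')(133, -25), -23547))), Mul(-1, 52539)), Function('j')(-252)), Function('m')(505)) = Add(Add(Add(Add(12414, Mul(-1, Add(Add(133, -25), -23547))), Mul(-1, 52539)), Mul(2, -252)), Mul(Pow(Add(542, 505), -1), Add(14, 505))) = Add(Add(Add(Add(12414, Mul(-1, Add(108, -23547))), -52539), -504), Mul(Pow(1047, -1), 519)) = Add(Add(Add(Add(12414, Mul(-1, -23439)), -52539), -504), Mul(Rational(1, 1047), 519)) = Add(Add(Add(Add(12414, 23439), -52539), -504), Rational(173, 349)) = Add(Add(Add(35853, -52539), -504), Rational(173, 349)) = Add(Add(-16686, -504), Rational(173, 349)) = Add(-17190, Rational(173, 349)) = Rational(-5999137, 349)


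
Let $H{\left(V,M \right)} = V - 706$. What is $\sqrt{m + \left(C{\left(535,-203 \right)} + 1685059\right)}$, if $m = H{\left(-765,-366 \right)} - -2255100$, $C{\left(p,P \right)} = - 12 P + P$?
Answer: $\sqrt{3940921} \approx 1985.2$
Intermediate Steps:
$C{\left(p,P \right)} = - 11 P$
$H{\left(V,M \right)} = -706 + V$
$m = 2253629$ ($m = \left(-706 - 765\right) - -2255100 = -1471 + 2255100 = 2253629$)
$\sqrt{m + \left(C{\left(535,-203 \right)} + 1685059\right)} = \sqrt{2253629 + \left(\left(-11\right) \left(-203\right) + 1685059\right)} = \sqrt{2253629 + \left(2233 + 1685059\right)} = \sqrt{2253629 + 1687292} = \sqrt{3940921}$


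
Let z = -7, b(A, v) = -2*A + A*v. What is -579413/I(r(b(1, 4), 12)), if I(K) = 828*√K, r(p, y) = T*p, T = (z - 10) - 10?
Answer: 579413*I*√6/14904 ≈ 95.227*I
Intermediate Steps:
T = -27 (T = (-7 - 10) - 10 = -17 - 10 = -27)
r(p, y) = -27*p
-579413/I(r(b(1, 4), 12)) = -579413*(-I*√6/14904) = -(-579413)*I*√6/14904 = 579413*I*√6/14904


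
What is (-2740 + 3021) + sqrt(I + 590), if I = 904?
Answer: 281 + 3*sqrt(166) ≈ 319.65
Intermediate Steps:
(-2740 + 3021) + sqrt(I + 590) = (-2740 + 3021) + sqrt(904 + 590) = 281 + sqrt(1494) = 281 + 3*sqrt(166)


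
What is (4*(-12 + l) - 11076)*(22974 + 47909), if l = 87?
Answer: -763835208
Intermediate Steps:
(4*(-12 + l) - 11076)*(22974 + 47909) = (4*(-12 + 87) - 11076)*(22974 + 47909) = (4*75 - 11076)*70883 = (300 - 11076)*70883 = -10776*70883 = -763835208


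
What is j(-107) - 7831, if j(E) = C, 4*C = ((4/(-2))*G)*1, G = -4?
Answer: -7829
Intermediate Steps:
C = 2 (C = (((4/(-2))*(-4))*1)/4 = (((4*(-½))*(-4))*1)/4 = (-2*(-4)*1)/4 = (8*1)/4 = (¼)*8 = 2)
j(E) = 2
j(-107) - 7831 = 2 - 7831 = -7829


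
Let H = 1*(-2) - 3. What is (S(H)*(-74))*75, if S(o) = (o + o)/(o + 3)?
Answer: -27750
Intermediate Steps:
H = -5 (H = -2 - 3 = -5)
S(o) = 2*o/(3 + o) (S(o) = (2*o)/(3 + o) = 2*o/(3 + o))
(S(H)*(-74))*75 = ((2*(-5)/(3 - 5))*(-74))*75 = ((2*(-5)/(-2))*(-74))*75 = ((2*(-5)*(-½))*(-74))*75 = (5*(-74))*75 = -370*75 = -27750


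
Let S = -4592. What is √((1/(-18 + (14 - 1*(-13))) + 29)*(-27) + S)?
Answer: I*√5378 ≈ 73.335*I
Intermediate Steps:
√((1/(-18 + (14 - 1*(-13))) + 29)*(-27) + S) = √((1/(-18 + (14 - 1*(-13))) + 29)*(-27) - 4592) = √((1/(-18 + (14 + 13)) + 29)*(-27) - 4592) = √((1/(-18 + 27) + 29)*(-27) - 4592) = √((1/9 + 29)*(-27) - 4592) = √((⅑ + 29)*(-27) - 4592) = √((262/9)*(-27) - 4592) = √(-786 - 4592) = √(-5378) = I*√5378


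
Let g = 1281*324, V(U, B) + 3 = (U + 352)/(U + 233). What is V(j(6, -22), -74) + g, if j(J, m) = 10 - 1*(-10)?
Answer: 105005745/253 ≈ 4.1504e+5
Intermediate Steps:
j(J, m) = 20 (j(J, m) = 10 + 10 = 20)
V(U, B) = -3 + (352 + U)/(233 + U) (V(U, B) = -3 + (U + 352)/(U + 233) = -3 + (352 + U)/(233 + U))
g = 415044
V(j(6, -22), -74) + g = (-347 - 2*20)/(233 + 20) + 415044 = (-347 - 40)/253 + 415044 = (1/253)*(-387) + 415044 = -387/253 + 415044 = 105005745/253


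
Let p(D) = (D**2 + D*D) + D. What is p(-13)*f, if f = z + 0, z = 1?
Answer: 325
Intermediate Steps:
p(D) = D + 2*D**2 (p(D) = (D**2 + D**2) + D = 2*D**2 + D = D + 2*D**2)
f = 1 (f = 1 + 0 = 1)
p(-13)*f = -13*(1 + 2*(-13))*1 = -13*(1 - 26)*1 = -13*(-25)*1 = 325*1 = 325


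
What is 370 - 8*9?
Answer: 298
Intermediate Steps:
370 - 8*9 = 370 - 1*72 = 370 - 72 = 298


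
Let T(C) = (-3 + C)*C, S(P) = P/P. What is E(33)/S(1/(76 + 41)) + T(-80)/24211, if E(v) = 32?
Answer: 781392/24211 ≈ 32.274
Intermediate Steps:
S(P) = 1
T(C) = C*(-3 + C)
E(33)/S(1/(76 + 41)) + T(-80)/24211 = 32/1 - 80*(-3 - 80)/24211 = 32*1 - 80*(-83)*(1/24211) = 32 + 6640*(1/24211) = 32 + 6640/24211 = 781392/24211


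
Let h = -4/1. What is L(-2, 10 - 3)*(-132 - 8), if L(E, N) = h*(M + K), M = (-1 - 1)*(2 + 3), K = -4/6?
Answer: -17920/3 ≈ -5973.3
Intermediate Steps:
K = -⅔ (K = -4*⅙ = -⅔ ≈ -0.66667)
M = -10 (M = -2*5 = -10)
h = -4 (h = -4*1 = -4)
L(E, N) = 128/3 (L(E, N) = -4*(-10 - ⅔) = -4*(-32/3) = 128/3)
L(-2, 10 - 3)*(-132 - 8) = 128*(-132 - 8)/3 = (128/3)*(-140) = -17920/3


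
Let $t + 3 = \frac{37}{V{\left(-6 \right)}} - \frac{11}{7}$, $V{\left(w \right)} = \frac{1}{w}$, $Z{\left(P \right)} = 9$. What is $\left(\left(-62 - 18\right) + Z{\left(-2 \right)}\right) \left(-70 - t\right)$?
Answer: $- \frac{77816}{7} \approx -11117.0$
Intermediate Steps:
$t = - \frac{1586}{7}$ ($t = -3 + \left(\frac{37}{\frac{1}{-6}} - \frac{11}{7}\right) = -3 + \left(\frac{37}{- \frac{1}{6}} - \frac{11}{7}\right) = -3 + \left(37 \left(-6\right) - \frac{11}{7}\right) = -3 - \frac{1565}{7} = - \frac{1586}{7} \approx -226.57$)
$\left(\left(-62 - 18\right) + Z{\left(-2 \right)}\right) \left(-70 - t\right) = \left(\left(-62 - 18\right) + 9\right) \left(-70 - - \frac{1586}{7}\right) = \left(-80 + 9\right) \left(-70 + \frac{1586}{7}\right) = \left(-71\right) \frac{1096}{7} = - \frac{77816}{7}$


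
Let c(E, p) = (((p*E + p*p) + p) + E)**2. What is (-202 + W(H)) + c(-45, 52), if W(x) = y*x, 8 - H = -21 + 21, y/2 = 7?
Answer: 137551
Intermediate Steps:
y = 14 (y = 2*7 = 14)
c(E, p) = (E + p + p**2 + E*p)**2 (c(E, p) = (((E*p + p**2) + p) + E)**2 = (((p**2 + E*p) + p) + E)**2 = ((p + p**2 + E*p) + E)**2 = (E + p + p**2 + E*p)**2)
H = 8 (H = 8 - (-21 + 21) = 8 - 1*0 = 8 + 0 = 8)
W(x) = 14*x
(-202 + W(H)) + c(-45, 52) = (-202 + 14*8) + (-45 + 52 + 52**2 - 45*52)**2 = (-202 + 112) + (-45 + 52 + 2704 - 2340)**2 = -90 + 371**2 = -90 + 137641 = 137551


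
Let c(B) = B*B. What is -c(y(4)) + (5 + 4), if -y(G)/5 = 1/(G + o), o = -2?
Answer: 11/4 ≈ 2.7500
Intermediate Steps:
y(G) = -5/(-2 + G) (y(G) = -5/(G - 2) = -5/(-2 + G))
c(B) = B²
-c(y(4)) + (5 + 4) = -(-5/(-2 + 4))² + (5 + 4) = -(-5/2)² + 9 = -1*25/4 + 9 = -25/4 + 9 = 11/4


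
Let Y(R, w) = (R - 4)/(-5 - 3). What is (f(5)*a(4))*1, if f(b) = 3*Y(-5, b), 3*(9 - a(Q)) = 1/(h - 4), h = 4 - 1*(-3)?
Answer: 30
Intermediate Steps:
h = 7 (h = 4 + 3 = 7)
Y(R, w) = 1/2 - R/8 (Y(R, w) = (-4 + R)/(-8) = (-4 + R)*(-1/8) = 1/2 - R/8)
a(Q) = 80/9 (a(Q) = 9 - 1/(3*(7 - 4)) = 9 - 1/3/3 = 9 - 1/3*1/3 = 9 - 1/9 = 80/9)
f(b) = 27/8 (f(b) = 3*(1/2 - 1/8*(-5)) = 3*(1/2 + 5/8) = 3*(9/8) = 27/8)
(f(5)*a(4))*1 = ((27/8)*(80/9))*1 = 30*1 = 30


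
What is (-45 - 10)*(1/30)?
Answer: -11/6 ≈ -1.8333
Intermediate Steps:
(-45 - 10)*(1/30) = -55/30 = -55*1/30 = -11/6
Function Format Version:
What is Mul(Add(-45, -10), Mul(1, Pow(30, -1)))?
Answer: Rational(-11, 6) ≈ -1.8333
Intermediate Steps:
Mul(Add(-45, -10), Mul(1, Pow(30, -1))) = Mul(-55, Mul(1, Rational(1, 30))) = Mul(-55, Rational(1, 30)) = Rational(-11, 6)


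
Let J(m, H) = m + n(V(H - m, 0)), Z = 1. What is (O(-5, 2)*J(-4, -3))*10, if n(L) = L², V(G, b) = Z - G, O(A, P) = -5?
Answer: 200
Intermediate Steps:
V(G, b) = 1 - G
J(m, H) = m + (1 + m - H)² (J(m, H) = m + (1 - (H - m))² = m + (1 + (m - H))² = m + (1 + m - H)²)
(O(-5, 2)*J(-4, -3))*10 = -5*(-4 + (1 - 4 - 1*(-3))²)*10 = -5*(-4 + (1 - 4 + 3)²)*10 = -5*(-4 + 0²)*10 = -5*(-4 + 0)*10 = -5*(-4)*10 = 20*10 = 200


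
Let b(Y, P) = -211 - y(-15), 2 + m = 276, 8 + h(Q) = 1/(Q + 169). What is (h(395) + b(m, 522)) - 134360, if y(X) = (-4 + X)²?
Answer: -76106159/564 ≈ -1.3494e+5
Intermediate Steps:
h(Q) = -8 + 1/(169 + Q) (h(Q) = -8 + 1/(Q + 169) = -8 + 1/(169 + Q))
m = 274 (m = -2 + 276 = 274)
b(Y, P) = -572 (b(Y, P) = -211 - (-4 - 15)² = -211 - 1*(-19)² = -211 - 1*361 = -211 - 361 = -572)
(h(395) + b(m, 522)) - 134360 = ((-1351 - 8*395)/(169 + 395) - 572) - 134360 = ((-1351 - 3160)/564 - 572) - 134360 = ((1/564)*(-4511) - 572) - 134360 = (-4511/564 - 572) - 134360 = -327119/564 - 134360 = -76106159/564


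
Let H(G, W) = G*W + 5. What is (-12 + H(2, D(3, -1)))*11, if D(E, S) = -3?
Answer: -143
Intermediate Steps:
H(G, W) = 5 + G*W
(-12 + H(2, D(3, -1)))*11 = (-12 + (5 + 2*(-3)))*11 = (-12 + (5 - 6))*11 = (-12 - 1)*11 = -13*11 = -143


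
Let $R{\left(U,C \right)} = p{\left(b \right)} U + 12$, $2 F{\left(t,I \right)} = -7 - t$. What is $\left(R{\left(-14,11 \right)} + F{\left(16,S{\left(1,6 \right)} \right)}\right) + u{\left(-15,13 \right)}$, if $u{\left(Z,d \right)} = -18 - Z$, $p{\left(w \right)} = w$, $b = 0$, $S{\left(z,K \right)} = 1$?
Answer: $- \frac{5}{2} \approx -2.5$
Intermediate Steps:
$F{\left(t,I \right)} = - \frac{7}{2} - \frac{t}{2}$ ($F{\left(t,I \right)} = \frac{-7 - t}{2} = - \frac{7}{2} - \frac{t}{2}$)
$R{\left(U,C \right)} = 12$ ($R{\left(U,C \right)} = 0 U + 12 = 0 + 12 = 12$)
$\left(R{\left(-14,11 \right)} + F{\left(16,S{\left(1,6 \right)} \right)}\right) + u{\left(-15,13 \right)} = \left(12 - \frac{23}{2}\right) - 3 = \frac{1}{2} - 3 = - \frac{5}{2}$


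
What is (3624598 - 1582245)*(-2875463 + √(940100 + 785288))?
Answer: -5872710484439 + 28592942*√8803 ≈ -5.8700e+12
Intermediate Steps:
(3624598 - 1582245)*(-2875463 + √(940100 + 785288)) = 2042353*(-2875463 + √1725388) = 2042353*(-2875463 + 14*√8803) = -5872710484439 + 28592942*√8803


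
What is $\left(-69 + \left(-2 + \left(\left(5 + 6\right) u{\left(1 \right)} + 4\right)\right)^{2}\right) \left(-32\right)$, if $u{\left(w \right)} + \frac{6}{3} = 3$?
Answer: $-3200$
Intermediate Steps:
$u{\left(w \right)} = 1$ ($u{\left(w \right)} = -2 + 3 = 1$)
$\left(-69 + \left(-2 + \left(\left(5 + 6\right) u{\left(1 \right)} + 4\right)\right)^{2}\right) \left(-32\right) = \left(-69 + \left(-2 + \left(\left(5 + 6\right) 1 + 4\right)\right)^{2}\right) \left(-32\right) = \left(-69 + \left(-2 + \left(11 \cdot 1 + 4\right)\right)^{2}\right) \left(-32\right) = \left(-69 + \left(-2 + \left(11 + 4\right)\right)^{2}\right) \left(-32\right) = \left(-69 + \left(-2 + 15\right)^{2}\right) \left(-32\right) = \left(-69 + 13^{2}\right) \left(-32\right) = \left(-69 + 169\right) \left(-32\right) = 100 \left(-32\right) = -3200$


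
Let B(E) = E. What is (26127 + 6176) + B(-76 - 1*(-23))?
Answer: 32250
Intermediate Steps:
(26127 + 6176) + B(-76 - 1*(-23)) = (26127 + 6176) + (-76 - 1*(-23)) = 32303 + (-76 + 23) = 32303 - 53 = 32250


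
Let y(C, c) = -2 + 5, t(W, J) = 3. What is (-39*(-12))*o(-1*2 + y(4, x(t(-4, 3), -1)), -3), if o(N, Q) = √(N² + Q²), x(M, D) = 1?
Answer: 468*√10 ≈ 1479.9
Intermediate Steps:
y(C, c) = 3
(-39*(-12))*o(-1*2 + y(4, x(t(-4, 3), -1)), -3) = (-39*(-12))*√((-1*2 + 3)² + (-3)²) = 468*√((-2 + 3)² + 9) = 468*√(1² + 9) = 468*√(1 + 9) = 468*√10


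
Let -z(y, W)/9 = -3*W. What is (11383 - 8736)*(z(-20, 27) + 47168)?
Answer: 126783359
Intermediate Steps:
z(y, W) = 27*W (z(y, W) = -(-27)*W = 27*W)
(11383 - 8736)*(z(-20, 27) + 47168) = (11383 - 8736)*(27*27 + 47168) = 2647*(729 + 47168) = 2647*47897 = 126783359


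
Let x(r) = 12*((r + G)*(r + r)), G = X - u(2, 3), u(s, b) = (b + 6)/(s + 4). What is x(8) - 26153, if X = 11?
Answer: -22793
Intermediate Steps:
u(s, b) = (6 + b)/(4 + s)
G = 19/2 (G = 11 - (6 + 3)/(4 + 2) = 11 - 9/6 = 11 - 1*3/2 = 11 - 3/2 = 19/2 ≈ 9.5000)
x(r) = 24*r*(19/2 + r) (x(r) = 12*((r + 19/2)*(r + r)) = 12*((19/2 + r)*(2*r)) = 12*(2*r*(19/2 + r)) = 24*r*(19/2 + r))
x(8) - 26153 = 12*8*(19 + 2*8) - 26153 = 12*8*(19 + 16) - 26153 = 12*8*35 - 26153 = 3360 - 26153 = -22793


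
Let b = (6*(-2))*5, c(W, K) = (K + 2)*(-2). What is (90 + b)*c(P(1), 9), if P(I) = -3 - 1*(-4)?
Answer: -660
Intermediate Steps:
P(I) = 1 (P(I) = -3 + 4 = 1)
c(W, K) = -4 - 2*K (c(W, K) = (2 + K)*(-2) = -4 - 2*K)
b = -60 (b = -12*5 = -60)
(90 + b)*c(P(1), 9) = (90 - 60)*(-4 - 2*9) = 30*(-4 - 18) = 30*(-22) = -660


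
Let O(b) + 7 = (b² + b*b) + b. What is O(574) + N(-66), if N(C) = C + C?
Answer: 659387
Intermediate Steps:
N(C) = 2*C
O(b) = -7 + b + 2*b² (O(b) = -7 + ((b² + b*b) + b) = -7 + ((b² + b²) + b) = -7 + (2*b² + b) = -7 + (b + 2*b²) = -7 + b + 2*b²)
O(574) + N(-66) = (-7 + 574 + 2*574²) + 2*(-66) = (-7 + 574 + 2*329476) - 132 = (-7 + 574 + 658952) - 132 = 659519 - 132 = 659387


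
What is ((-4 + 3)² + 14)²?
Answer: 225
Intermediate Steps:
((-4 + 3)² + 14)² = ((-1)² + 14)² = (1 + 14)² = 15² = 225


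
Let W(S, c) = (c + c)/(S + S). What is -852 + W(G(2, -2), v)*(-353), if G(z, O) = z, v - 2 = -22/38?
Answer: -41907/38 ≈ -1102.8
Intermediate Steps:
v = 27/19 (v = 2 - 22/38 = 2 - 22*1/38 = 2 - 11/19 = 27/19 ≈ 1.4211)
W(S, c) = c/S (W(S, c) = (2*c)/((2*S)) = (2*c)*(1/(2*S)) = c/S)
-852 + W(G(2, -2), v)*(-353) = -852 + ((27/19)/2)*(-353) = -852 + ((27/19)*(½))*(-353) = -852 + (27/38)*(-353) = -852 - 9531/38 = -41907/38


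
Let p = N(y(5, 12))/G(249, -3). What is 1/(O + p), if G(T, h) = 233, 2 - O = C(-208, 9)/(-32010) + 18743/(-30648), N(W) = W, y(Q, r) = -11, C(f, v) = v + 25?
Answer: 38097149640/97734766841 ≈ 0.38980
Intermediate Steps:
C(f, v) = 25 + v
O = 427181737/163507080 (O = 2 - ((25 + 9)/(-32010) + 18743/(-30648)) = 2 - (34*(-1/32010) + 18743*(-1/30648)) = 2 - (-17/16005 - 18743/30648) = 2 - 1*(-100167577/163507080) = 2 + 100167577/163507080 = 427181737/163507080 ≈ 2.6126)
p = -11/233 ≈ -0.047210
1/(O + p) = 1/(427181737/163507080 - 11/233) = 1/(97734766841/38097149640) = 38097149640/97734766841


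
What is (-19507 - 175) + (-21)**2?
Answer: -19241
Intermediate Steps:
(-19507 - 175) + (-21)**2 = -19682 + 441 = -19241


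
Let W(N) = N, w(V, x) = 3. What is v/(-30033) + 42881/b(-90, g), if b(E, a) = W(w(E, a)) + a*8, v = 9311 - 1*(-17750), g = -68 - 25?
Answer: -435965758/7418151 ≈ -58.770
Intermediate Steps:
g = -93
v = 27061 (v = 9311 + 17750 = 27061)
b(E, a) = 3 + 8*a (b(E, a) = 3 + a*8 = 3 + 8*a)
v/(-30033) + 42881/b(-90, g) = 27061/(-30033) + 42881/(3 + 8*(-93)) = 27061*(-1/30033) + 42881/(3 - 744) = -27061/30033 + 42881/(-741) = -27061/30033 + 42881*(-1/741) = -27061/30033 - 42881/741 = -435965758/7418151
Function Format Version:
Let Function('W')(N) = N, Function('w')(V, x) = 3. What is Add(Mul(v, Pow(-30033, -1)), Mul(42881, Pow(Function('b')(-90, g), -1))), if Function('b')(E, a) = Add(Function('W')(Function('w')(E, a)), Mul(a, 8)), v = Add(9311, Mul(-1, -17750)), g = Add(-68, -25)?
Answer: Rational(-435965758, 7418151) ≈ -58.770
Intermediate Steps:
g = -93
v = 27061 (v = Add(9311, 17750) = 27061)
Function('b')(E, a) = Add(3, Mul(8, a)) (Function('b')(E, a) = Add(3, Mul(a, 8)) = Add(3, Mul(8, a)))
Add(Mul(v, Pow(-30033, -1)), Mul(42881, Pow(Function('b')(-90, g), -1))) = Add(Mul(27061, Pow(-30033, -1)), Mul(42881, Pow(Add(3, Mul(8, -93)), -1))) = Add(Mul(27061, Rational(-1, 30033)), Mul(42881, Pow(Add(3, -744), -1))) = Add(Rational(-27061, 30033), Mul(42881, Pow(-741, -1))) = Add(Rational(-27061, 30033), Mul(42881, Rational(-1, 741))) = Add(Rational(-27061, 30033), Rational(-42881, 741)) = Rational(-435965758, 7418151)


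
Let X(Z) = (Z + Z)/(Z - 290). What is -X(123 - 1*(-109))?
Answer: 8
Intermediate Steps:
X(Z) = 2*Z/(-290 + Z) (X(Z) = (2*Z)/(-290 + Z) = 2*Z/(-290 + Z))
-X(123 - 1*(-109)) = -2*(123 - 1*(-109))/(-290 + (123 - 1*(-109))) = -2*(123 + 109)/(-290 + (123 + 109)) = -2*232/(-290 + 232) = -2*232/(-58) = -2*232*(-1)/58 = -1*(-8) = 8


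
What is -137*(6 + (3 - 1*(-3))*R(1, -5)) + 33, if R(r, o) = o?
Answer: 3321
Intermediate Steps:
-137*(6 + (3 - 1*(-3))*R(1, -5)) + 33 = -137*(6 + (3 - 1*(-3))*(-5)) + 33 = -137*(6 + (3 + 3)*(-5)) + 33 = -137*(6 + 6*(-5)) + 33 = -137*(6 - 30) + 33 = -137*(-24) + 33 = 3288 + 33 = 3321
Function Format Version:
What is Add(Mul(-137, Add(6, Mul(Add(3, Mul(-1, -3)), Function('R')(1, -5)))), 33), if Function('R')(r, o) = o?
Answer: 3321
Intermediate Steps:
Add(Mul(-137, Add(6, Mul(Add(3, Mul(-1, -3)), Function('R')(1, -5)))), 33) = Add(Mul(-137, Add(6, Mul(Add(3, Mul(-1, -3)), -5))), 33) = Add(Mul(-137, Add(6, Mul(Add(3, 3), -5))), 33) = Add(Mul(-137, Add(6, Mul(6, -5))), 33) = Add(Mul(-137, Add(6, -30)), 33) = Add(Mul(-137, -24), 33) = Add(3288, 33) = 3321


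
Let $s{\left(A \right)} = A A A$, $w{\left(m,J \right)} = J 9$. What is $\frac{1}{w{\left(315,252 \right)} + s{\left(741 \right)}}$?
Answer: $\frac{1}{406871289} \approx 2.4578 \cdot 10^{-9}$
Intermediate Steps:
$w{\left(m,J \right)} = 9 J$
$s{\left(A \right)} = A^{3}$ ($s{\left(A \right)} = A^{2} A = A^{3}$)
$\frac{1}{w{\left(315,252 \right)} + s{\left(741 \right)}} = \frac{1}{9 \cdot 252 + 741^{3}} = \frac{1}{2268 + 406869021} = \frac{1}{406871289}$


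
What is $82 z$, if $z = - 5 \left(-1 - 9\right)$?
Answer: $4100$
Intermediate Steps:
$z = 50$ ($z = \left(-5\right) \left(-10\right) = 50$)
$82 z = 82 \cdot 50 = 4100$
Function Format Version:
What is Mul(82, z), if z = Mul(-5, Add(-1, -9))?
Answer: 4100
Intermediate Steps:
z = 50 (z = Mul(-5, -10) = 50)
Mul(82, z) = Mul(82, 50) = 4100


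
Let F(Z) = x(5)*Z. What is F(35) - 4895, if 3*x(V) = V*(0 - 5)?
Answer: -15560/3 ≈ -5186.7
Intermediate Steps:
x(V) = -5*V/3 (x(V) = (V*(0 - 5))/3 = (V*(-5))/3 = (-5*V)/3 = -5*V/3)
F(Z) = -25*Z/3 (F(Z) = (-5/3*5)*Z = -25*Z/3)
F(35) - 4895 = -25/3*35 - 4895 = -875/3 - 4895 = -15560/3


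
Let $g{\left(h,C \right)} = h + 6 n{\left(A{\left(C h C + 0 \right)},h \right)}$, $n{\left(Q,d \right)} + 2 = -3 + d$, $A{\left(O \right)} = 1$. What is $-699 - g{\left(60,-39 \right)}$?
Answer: $-1089$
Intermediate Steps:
$n{\left(Q,d \right)} = -5 + d$ ($n{\left(Q,d \right)} = -2 + \left(-3 + d\right) = -5 + d$)
$g{\left(h,C \right)} = -30 + 7 h$ ($g{\left(h,C \right)} = h + 6 \left(-5 + h\right) = h + \left(-30 + 6 h\right) = -30 + 7 h$)
$-699 - g{\left(60,-39 \right)} = -699 - \left(-30 + 7 \cdot 60\right) = -699 - \left(-30 + 420\right) = -699 - 390 = -1089$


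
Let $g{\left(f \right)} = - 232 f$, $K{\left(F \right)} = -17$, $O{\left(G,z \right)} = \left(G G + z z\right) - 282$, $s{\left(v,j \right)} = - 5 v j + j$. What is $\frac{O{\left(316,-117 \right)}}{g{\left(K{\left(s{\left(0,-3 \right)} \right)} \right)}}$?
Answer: $\frac{113263}{3944} \approx 28.718$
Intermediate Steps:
$s{\left(v,j \right)} = j - 5 j v$ ($s{\left(v,j \right)} = - 5 j v + j = j - 5 j v$)
$O{\left(G,z \right)} = -282 + G^{2} + z^{2}$ ($O{\left(G,z \right)} = \left(G^{2} + z^{2}\right) - 282 = -282 + G^{2} + z^{2}$)
$\frac{O{\left(316,-117 \right)}}{g{\left(K{\left(s{\left(0,-3 \right)} \right)} \right)}} = \frac{-282 + 316^{2} + \left(-117\right)^{2}}{\left(-232\right) \left(-17\right)} = \frac{-282 + 99856 + 13689}{3944} = 113263 \cdot \frac{1}{3944} = \frac{113263}{3944}$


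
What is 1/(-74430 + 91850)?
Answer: 1/17420 ≈ 5.7405e-5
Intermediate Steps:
1/(-74430 + 91850) = 1/17420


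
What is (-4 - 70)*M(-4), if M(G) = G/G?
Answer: -74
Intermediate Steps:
M(G) = 1
(-4 - 70)*M(-4) = (-4 - 70)*1 = -74*1 = -74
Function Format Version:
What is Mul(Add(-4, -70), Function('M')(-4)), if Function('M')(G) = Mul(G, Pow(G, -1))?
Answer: -74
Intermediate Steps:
Function('M')(G) = 1
Mul(Add(-4, -70), Function('M')(-4)) = Mul(Add(-4, -70), 1) = Mul(-74, 1) = -74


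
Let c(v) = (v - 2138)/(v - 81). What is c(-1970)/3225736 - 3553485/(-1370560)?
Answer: 587745185979211/226690094141504 ≈ 2.5927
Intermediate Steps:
c(v) = (-2138 + v)/(-81 + v)
c(-1970)/3225736 - 3553485/(-1370560) = ((-2138 - 1970)/(-81 - 1970))/3225736 - 3553485/(-1370560) = (-4108/(-2051))*(1/3225736) - 3553485*(-1/1370560) = -1/2051*(-4108)*(1/3225736) + 710697/274112 = (4108/2051)*(1/3225736) + 710697/274112 = 1027/1653996134 + 710697/274112 = 587745185979211/226690094141504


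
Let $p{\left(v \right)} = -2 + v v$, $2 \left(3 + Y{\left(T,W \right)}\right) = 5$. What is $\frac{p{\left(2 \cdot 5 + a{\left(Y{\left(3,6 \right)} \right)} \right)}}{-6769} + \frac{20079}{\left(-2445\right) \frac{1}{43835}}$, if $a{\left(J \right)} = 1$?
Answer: $- \frac{56741175248}{157621} \approx -3.5999 \cdot 10^{5}$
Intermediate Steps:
$Y{\left(T,W \right)} = - \frac{1}{2}$ ($Y{\left(T,W \right)} = -3 + \frac{1}{2} \cdot 5 = -3 + \frac{5}{2} = - \frac{1}{2}$)
$p{\left(v \right)} = -2 + v^{2}$
$\frac{p{\left(2 \cdot 5 + a{\left(Y{\left(3,6 \right)} \right)} \right)}}{-6769} + \frac{20079}{\left(-2445\right) \frac{1}{43835}} = \frac{-2 + \left(2 \cdot 5 + 1\right)^{2}}{-6769} + \frac{20079}{\left(-2445\right) \frac{1}{43835}} = \left(-2 + \left(10 + 1\right)^{2}\right) \left(- \frac{1}{6769}\right) + \frac{20079}{\left(-2445\right) \frac{1}{43835}} = \left(-2 + 11^{2}\right) \left(- \frac{1}{6769}\right) + \frac{20079}{- \frac{489}{8767}} = \left(-2 + 121\right) \left(- \frac{1}{6769}\right) + 20079 \left(- \frac{8767}{489}\right) = 119 \left(- \frac{1}{6769}\right) - \frac{58677531}{163} = - \frac{17}{967} - \frac{58677531}{163} = - \frac{56741175248}{157621}$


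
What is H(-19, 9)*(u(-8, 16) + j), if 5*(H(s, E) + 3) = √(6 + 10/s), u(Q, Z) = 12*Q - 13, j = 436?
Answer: -981 + 654*√494/95 ≈ -827.99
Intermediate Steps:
u(Q, Z) = -13 + 12*Q
H(s, E) = -3 + √(6 + 10/s)/5
H(-19, 9)*(u(-8, 16) + j) = (-3 + √(6 + 10/(-19))/5)*((-13 + 12*(-8)) + 436) = (-3 + √(6 + 10*(-1/19))/5)*((-13 - 96) + 436) = (-3 + √(6 - 10/19)/5)*(-109 + 436) = (-3 + √(104/19)/5)*327 = (-3 + (2*√494/19)/5)*327 = (-3 + 2*√494/95)*327 = -981 + 654*√494/95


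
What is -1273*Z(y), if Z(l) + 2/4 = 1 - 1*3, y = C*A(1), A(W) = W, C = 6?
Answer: 6365/2 ≈ 3182.5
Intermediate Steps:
y = 6 (y = 6*1 = 6)
Z(l) = -5/2 (Z(l) = -½ + (1 - 1*3) = -½ + (1 - 3) = -½ - 2 = -5/2)
-1273*Z(y) = -1273*(-5/2) = 6365/2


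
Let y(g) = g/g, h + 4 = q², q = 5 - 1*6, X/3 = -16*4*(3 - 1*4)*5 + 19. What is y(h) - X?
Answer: -1016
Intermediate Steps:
X = 1017 (X = 3*(-16*4*(3 - 1*4)*5 + 19) = 3*(-16*4*(3 - 4)*5 + 19) = 3*(-16*4*(-1)*5 + 19) = 3*(-(-64)*5 + 19) = 3*(-16*(-20) + 19) = 3*(320 + 19) = 3*339 = 1017)
q = -1 (q = 5 - 6 = -1)
h = -3 (h = -4 + (-1)² = -4 + 1 = -3)
y(g) = 1
y(h) - X = 1 - 1*1017 = 1 - 1017 = -1016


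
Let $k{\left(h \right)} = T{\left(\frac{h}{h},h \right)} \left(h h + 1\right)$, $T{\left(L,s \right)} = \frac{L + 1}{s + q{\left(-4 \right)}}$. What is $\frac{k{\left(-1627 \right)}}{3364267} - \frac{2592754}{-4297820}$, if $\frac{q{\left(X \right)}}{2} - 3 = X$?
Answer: $\frac{7093275881256911}{11776866901322130} \approx 0.60231$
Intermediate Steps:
$q{\left(X \right)} = 6 + 2 X$
$T{\left(L,s \right)} = \frac{1 + L}{-2 + s}$ ($T{\left(L,s \right)} = \frac{L + 1}{s + \left(6 + 2 \left(-4\right)\right)} = \frac{1 + L}{s + \left(6 - 8\right)} = \frac{1 + L}{s - 2} = \frac{1 + L}{-2 + s}$)
$k{\left(h \right)} = \frac{2 \left(1 + h^{2}\right)}{-2 + h}$ ($k{\left(h \right)} = \frac{1 + \frac{h}{h}}{-2 + h} \left(h h + 1\right) = \frac{1 + 1}{-2 + h} \left(h^{2} + 1\right) = \frac{1}{-2 + h} 2 \left(1 + h^{2}\right) = \frac{2}{-2 + h} \left(1 + h^{2}\right) = \frac{2 \left(1 + h^{2}\right)}{-2 + h}$)
$\frac{k{\left(-1627 \right)}}{3364267} - \frac{2592754}{-4297820} = \frac{2 \frac{1}{-2 - 1627} \left(1 + \left(-1627\right)^{2}\right)}{3364267} - \frac{2592754}{-4297820} = \frac{2 \left(1 + 2647129\right)}{-1629} \cdot \frac{1}{3364267} - - \frac{1296377}{2148910} = 2 \left(- \frac{1}{1629}\right) 2647130 \cdot \frac{1}{3364267} + \frac{1296377}{2148910} = \left(- \frac{5294260}{1629}\right) \frac{1}{3364267} + \frac{1296377}{2148910} = - \frac{5294260}{5480390943} + \frac{1296377}{2148910} = \frac{7093275881256911}{11776866901322130}$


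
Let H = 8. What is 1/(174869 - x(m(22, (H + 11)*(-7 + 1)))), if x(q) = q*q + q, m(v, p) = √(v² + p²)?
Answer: 161389/26046395841 + 2*√3370/26046395841 ≈ 6.2007e-6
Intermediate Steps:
m(v, p) = √(p² + v²)
x(q) = q + q² (x(q) = q² + q = q + q²)
1/(174869 - x(m(22, (H + 11)*(-7 + 1)))) = 1/(174869 - √(((8 + 11)*(-7 + 1))² + 22²)*(1 + √(((8 + 11)*(-7 + 1))² + 22²))) = 1/(174869 - √((19*(-6))² + 484)*(1 + √((19*(-6))² + 484))) = 1/(174869 - √((-114)² + 484)*(1 + √((-114)² + 484))) = 1/(174869 - √(12996 + 484)*(1 + √(12996 + 484))) = 1/(174869 - √13480*(1 + √13480)) = 1/(174869 - 2*√3370*(1 + 2*√3370))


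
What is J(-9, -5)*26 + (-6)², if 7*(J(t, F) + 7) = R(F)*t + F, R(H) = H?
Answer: 18/7 ≈ 2.5714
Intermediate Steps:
J(t, F) = -7 + F/7 + F*t/7 (J(t, F) = -7 + (F*t + F)/7 = -7 + (F + F*t)/7 = -7 + (F/7 + F*t/7) = -7 + F/7 + F*t/7)
J(-9, -5)*26 + (-6)² = (-7 + (⅐)*(-5) + (⅐)*(-5)*(-9))*26 + (-6)² = (-7 - 5/7 + 45/7)*26 + 36 = -9/7*26 + 36 = -234/7 + 36 = 18/7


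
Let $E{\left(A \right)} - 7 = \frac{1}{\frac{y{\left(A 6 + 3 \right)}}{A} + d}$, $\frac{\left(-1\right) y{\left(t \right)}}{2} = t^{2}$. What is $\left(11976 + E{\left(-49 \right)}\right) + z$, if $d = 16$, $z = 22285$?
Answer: $\frac{5830563177}{170146} \approx 34268.0$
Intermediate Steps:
$y{\left(t \right)} = - 2 t^{2}$
$E{\left(A \right)} = 7 + \frac{1}{16 - \frac{2 \left(3 + 6 A\right)^{2}}{A}}$ ($E{\left(A \right)} = 7 + \frac{1}{\frac{\left(-2\right) \left(A 6 + 3\right)^{2}}{A} + 16} = 7 + \frac{1}{\frac{\left(-2\right) \left(6 A + 3\right)^{2}}{A} + 16} = 7 + \frac{1}{\frac{\left(-2\right) \left(3 + 6 A\right)^{2}}{A} + 16} = 7 + \frac{1}{- \frac{2 \left(3 + 6 A\right)^{2}}{A} + 16} = 7 + \frac{1}{16 - \frac{2 \left(3 + 6 A\right)^{2}}{A}}$)
$\left(11976 + E{\left(-49 \right)}\right) + z = \left(11976 + \frac{126 + 391 \left(-49\right) + 504 \left(-49\right)^{2}}{2 \left(9 + 28 \left(-49\right) + 36 \left(-49\right)^{2}\right)}\right) + 22285 = \left(11976 + \frac{126 - 19159 + 504 \cdot 2401}{2 \left(9 - 1372 + 36 \cdot 2401\right)}\right) + 22285 = \left(11976 + \frac{126 - 19159 + 1210104}{2 \left(9 - 1372 + 86436\right)}\right) + 22285 = \left(11976 + \frac{1}{2} \cdot \frac{1}{85073} \cdot 1191071\right) + 22285 = \left(11976 + \frac{1191071}{170146}\right) + 22285 = \frac{2038859567}{170146} + 22285 = \frac{5830563177}{170146}$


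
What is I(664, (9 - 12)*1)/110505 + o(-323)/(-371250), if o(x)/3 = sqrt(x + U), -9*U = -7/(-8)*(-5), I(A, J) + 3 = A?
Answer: 661/110505 - I*sqrt(46442)/1485000 ≈ 0.0059816 - 0.00014512*I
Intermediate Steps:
I(A, J) = -3 + A
U = 35/72 (U = -(-7/(-8))*(-5)/9 = -(-7*(-1/8))*(-5)/9 = -7*(-5)/72 = -1/9*(-35/8) = 35/72 ≈ 0.48611)
o(x) = 3*sqrt(35/72 + x) (o(x) = 3*sqrt(x + 35/72) = 3*sqrt(35/72 + x))
I(664, (9 - 12)*1)/110505 + o(-323)/(-371250) = (-3 + 664)/110505 + (sqrt(70 + 144*(-323))/4)/(-371250) = 661*(1/110505) + (sqrt(70 - 46512)/4)*(-1/371250) = 661/110505 + (sqrt(-46442)/4)*(-1/371250) = 661/110505 + ((I*sqrt(46442))/4)*(-1/371250) = 661/110505 + (I*sqrt(46442)/4)*(-1/371250) = 661/110505 - I*sqrt(46442)/1485000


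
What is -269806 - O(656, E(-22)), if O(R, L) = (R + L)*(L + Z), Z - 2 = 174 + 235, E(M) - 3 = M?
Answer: -519510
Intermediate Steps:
E(M) = 3 + M
Z = 411 (Z = 2 + (174 + 235) = 2 + 409 = 411)
O(R, L) = (411 + L)*(L + R) (O(R, L) = (R + L)*(L + 411) = (L + R)*(411 + L) = (411 + L)*(L + R))
-269806 - O(656, E(-22)) = -269806 - ((3 - 22)**2 + 411*(3 - 22) + 411*656 + (3 - 22)*656) = -269806 - ((-19)**2 + 411*(-19) + 269616 - 19*656) = -269806 - (361 - 7809 + 269616 - 12464) = -269806 - 1*249704 = -269806 - 249704 = -519510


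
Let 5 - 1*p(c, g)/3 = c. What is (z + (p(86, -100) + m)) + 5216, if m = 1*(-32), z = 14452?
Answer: 19393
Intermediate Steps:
p(c, g) = 15 - 3*c
m = -32
(z + (p(86, -100) + m)) + 5216 = (14452 + ((15 - 3*86) - 32)) + 5216 = (14452 + ((15 - 258) - 32)) + 5216 = (14452 + (-243 - 32)) + 5216 = (14452 - 275) + 5216 = 14177 + 5216 = 19393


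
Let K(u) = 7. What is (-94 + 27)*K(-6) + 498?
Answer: 29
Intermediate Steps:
(-94 + 27)*K(-6) + 498 = (-94 + 27)*7 + 498 = -67*7 + 498 = -469 + 498 = 29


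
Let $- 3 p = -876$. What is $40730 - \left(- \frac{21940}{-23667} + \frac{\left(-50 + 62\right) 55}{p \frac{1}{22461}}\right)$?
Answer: $- \frac{17344187545}{1727691} \approx -10039.0$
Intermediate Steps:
$p = 292$ ($p = \left(- \frac{1}{3}\right) \left(-876\right) = 292$)
$40730 - \left(- \frac{21940}{-23667} + \frac{\left(-50 + 62\right) 55}{p \frac{1}{22461}}\right) = 40730 - \left(- \frac{21940}{-23667} + \frac{\left(-50 + 62\right) 55}{292 \cdot \frac{1}{22461}}\right) = 40730 - \left(\left(-21940\right) \left(- \frac{1}{23667}\right) + \frac{12 \cdot 55}{292 \cdot \frac{1}{22461}}\right) = 40730 - \left(\frac{21940}{23667} + \frac{660}{\frac{292}{22461}}\right) = 40730 - \left(\frac{21940}{23667} + 660 \cdot \frac{22461}{292}\right) = 40730 - \left(\frac{21940}{23667} + \frac{3706065}{73}\right) = 40730 - \frac{87713041975}{1727691} = - \frac{17344187545}{1727691}$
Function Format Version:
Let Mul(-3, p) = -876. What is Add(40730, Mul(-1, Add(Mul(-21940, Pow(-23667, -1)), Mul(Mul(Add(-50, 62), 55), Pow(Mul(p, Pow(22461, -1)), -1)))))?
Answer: Rational(-17344187545, 1727691) ≈ -10039.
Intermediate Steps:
p = 292 (p = Mul(Rational(-1, 3), -876) = 292)
Add(40730, Mul(-1, Add(Mul(-21940, Pow(-23667, -1)), Mul(Mul(Add(-50, 62), 55), Pow(Mul(p, Pow(22461, -1)), -1))))) = Add(40730, Mul(-1, Add(Mul(-21940, Pow(-23667, -1)), Mul(Mul(Add(-50, 62), 55), Pow(Mul(292, Pow(22461, -1)), -1))))) = Add(40730, Mul(-1, Add(Mul(-21940, Rational(-1, 23667)), Mul(Mul(12, 55), Pow(Mul(292, Rational(1, 22461)), -1))))) = Add(40730, Mul(-1, Add(Rational(21940, 23667), Mul(660, Pow(Rational(292, 22461), -1))))) = Add(40730, Mul(-1, Add(Rational(21940, 23667), Mul(660, Rational(22461, 292))))) = Add(40730, Mul(-1, Add(Rational(21940, 23667), Rational(3706065, 73)))) = Add(40730, Mul(-1, Rational(87713041975, 1727691))) = Add(40730, Rational(-87713041975, 1727691)) = Rational(-17344187545, 1727691)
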